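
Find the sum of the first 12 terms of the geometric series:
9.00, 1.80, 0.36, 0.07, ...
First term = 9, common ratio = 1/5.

Sₙ = a(1 - rⁿ) / (1 - r)
S_12 = 9(1 - (1/5)^12) / (1 - (1/5))
S_12 = 9(1 - (1/244140625)) / (4/5)
S_12 = 549316404/48828125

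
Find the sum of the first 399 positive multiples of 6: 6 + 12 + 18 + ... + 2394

Factor out 6: = 6(1 + 2 + ... + 399) = 6 × n(n+1)/2
= 6 × 399×400/2
= 6 × 79800
= 478800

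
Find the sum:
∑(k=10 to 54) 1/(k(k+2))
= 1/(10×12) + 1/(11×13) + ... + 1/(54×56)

Partial fractions: 1/(k(k+2)) = (1/2)[1/k - 1/(k+2)]
Telescoping leaves the first two and last two terms:
= (1/2)[1/10 + 1/11 - 1/55 - 1/56]
= 477/6160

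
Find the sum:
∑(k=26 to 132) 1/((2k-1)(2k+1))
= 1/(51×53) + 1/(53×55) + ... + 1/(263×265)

Partial fractions: 1/((2k-1)(2k+1)) = (1/2)[1/(2k-1) - 1/(2k+1)]
The series telescopes:
= (1/2)[1/51 - 1/265]
= 107/13515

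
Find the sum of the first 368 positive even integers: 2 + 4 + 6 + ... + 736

Sum of first n even numbers = n(n+1)
= 368×369
= 135792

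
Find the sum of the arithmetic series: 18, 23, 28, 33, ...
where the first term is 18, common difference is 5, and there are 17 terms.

Sₙ = n/2 × (first + last)
Last term = a + (n-1)d = 18 + (17-1)×5 = 98
S_17 = 17/2 × (18 + 98)
S_17 = 17/2 × 116 = 986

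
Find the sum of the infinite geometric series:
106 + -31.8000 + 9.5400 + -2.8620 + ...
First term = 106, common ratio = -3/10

For |r| < 1, S = a / (1 - r)
S = 106 / (1 - (-3/10))
S = 106 / (13/10)
S = 1060/13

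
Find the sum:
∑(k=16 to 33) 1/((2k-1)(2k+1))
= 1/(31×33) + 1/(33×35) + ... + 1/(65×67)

Partial fractions: 1/((2k-1)(2k+1)) = (1/2)[1/(2k-1) - 1/(2k+1)]
The series telescopes:
= (1/2)[1/31 - 1/67]
= 18/2077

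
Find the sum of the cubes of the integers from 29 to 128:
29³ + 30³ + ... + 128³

Use ∑_{k=1}^{n} k³ = [n(n+1)/2]², then subtract the first 28 terms.
∑_{k=1}^{128} k³ = [128×129/2]² = 8256² = 68161536
∑_{k=1}^{28} k³ = [28×29/2]² = 406² = 164836
∑_{k=29}^{128} k³ = 68161536 - 164836 = 67996700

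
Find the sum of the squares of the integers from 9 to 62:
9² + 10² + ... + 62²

Use ∑_{k=1}^{n} k² = n(n+1)(2n+1)/6, then subtract the first 8 terms.
∑_{k=1}^{62} k² = 62×63×125/6 = 81375
∑_{k=1}^{8} k² = 8×9×17/6 = 204
∑_{k=9}^{62} k² = 81375 - 204 = 81171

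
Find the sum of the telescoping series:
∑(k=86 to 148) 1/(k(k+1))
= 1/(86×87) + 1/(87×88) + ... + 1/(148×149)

Partial fractions: 1/(k(k+1)) = 1/k - 1/(k+1)
The series telescopes:
= (1/86 - 1/87) + (1/87 - 1/88) + ... + (1/148 - 1/149)
= 1/86 - 1/149
= 63/12814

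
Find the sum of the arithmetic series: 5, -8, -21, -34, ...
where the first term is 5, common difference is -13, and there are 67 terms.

Sₙ = n/2 × (first + last)
Last term = a + (n-1)d = 5 + (67-1)×(-13) = -853
S_67 = 67/2 × (5 + (-853))
S_67 = 67/2 × (-848) = -28408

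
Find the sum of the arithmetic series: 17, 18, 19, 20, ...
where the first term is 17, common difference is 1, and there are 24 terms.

Sₙ = n/2 × (first + last)
Last term = a + (n-1)d = 17 + (24-1)×1 = 40
S_24 = 24/2 × (17 + 40)
S_24 = 24/2 × 57 = 684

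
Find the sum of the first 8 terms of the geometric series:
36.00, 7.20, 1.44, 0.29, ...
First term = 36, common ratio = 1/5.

Sₙ = a(1 - rⁿ) / (1 - r)
S_8 = 36(1 - (1/5)^8) / (1 - (1/5))
S_8 = 36(1 - (1/390625)) / (4/5)
S_8 = 3515616/78125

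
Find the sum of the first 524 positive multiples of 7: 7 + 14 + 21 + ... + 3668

Factor out 7: = 7(1 + 2 + ... + 524) = 7 × n(n+1)/2
= 7 × 524×525/2
= 7 × 137550
= 962850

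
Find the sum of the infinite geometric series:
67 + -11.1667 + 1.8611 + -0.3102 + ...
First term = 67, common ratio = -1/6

For |r| < 1, S = a / (1 - r)
S = 67 / (1 - (-1/6))
S = 67 / (7/6)
S = 402/7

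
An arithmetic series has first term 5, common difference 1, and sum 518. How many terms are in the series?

Using S = n/2 × [2a + (n-1)d]
518 = n/2 × [2(5) + (n-1)(1)]
518 = n/2 × [10 + 1n - 1]
1036 = n × [9 + 1n]
1n² + (9)n - 1036 = 0
Discriminant: Δ = (9)² - 4(1)(-1036) = 81 + 4144 = 4225
√Δ = 65
n = [-(9) + √Δ] / (2·1) = (-9 + 65) / 2 = 56 / 2 = 28
(The negative root is discarded since n must be a positive integer.)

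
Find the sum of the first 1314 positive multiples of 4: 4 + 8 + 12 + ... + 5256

Factor out 4: = 4(1 + 2 + ... + 1314) = 4 × n(n+1)/2
= 4 × 1314×1315/2
= 4 × 863955
= 3455820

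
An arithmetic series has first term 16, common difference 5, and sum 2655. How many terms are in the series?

Using S = n/2 × [2a + (n-1)d]
2655 = n/2 × [2(16) + (n-1)(5)]
2655 = n/2 × [32 + 5n - 5]
5310 = n × [27 + 5n]
5n² + (27)n - 5310 = 0
Discriminant: Δ = (27)² - 4(5)(-5310) = 729 + 106200 = 106929
√Δ = 327
n = [-(27) + √Δ] / (2·5) = (-27 + 327) / 10 = 300 / 10 = 30
(The negative root is discarded since n must be a positive integer.)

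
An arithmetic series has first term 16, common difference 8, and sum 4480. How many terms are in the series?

Using S = n/2 × [2a + (n-1)d]
4480 = n/2 × [2(16) + (n-1)(8)]
4480 = n/2 × [32 + 8n - 8]
8960 = n × [24 + 8n]
8n² + (24)n - 8960 = 0
Discriminant: Δ = (24)² - 4(8)(-8960) = 576 + 286720 = 287296
√Δ = 536
n = [-(24) + √Δ] / (2·8) = (-24 + 536) / 16 = 512 / 16 = 32
(The negative root is discarded since n must be a positive integer.)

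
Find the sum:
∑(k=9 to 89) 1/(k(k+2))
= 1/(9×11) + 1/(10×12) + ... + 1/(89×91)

Partial fractions: 1/(k(k+2)) = (1/2)[1/k - 1/(k+2)]
Telescoping leaves the first two and last two terms:
= (1/2)[1/9 + 1/10 - 1/90 - 1/91]
= 43/455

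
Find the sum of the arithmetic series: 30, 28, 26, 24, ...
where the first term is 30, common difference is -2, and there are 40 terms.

Sₙ = n/2 × (first + last)
Last term = a + (n-1)d = 30 + (40-1)×(-2) = -48
S_40 = 40/2 × (30 + (-48))
S_40 = 40/2 × (-18) = -360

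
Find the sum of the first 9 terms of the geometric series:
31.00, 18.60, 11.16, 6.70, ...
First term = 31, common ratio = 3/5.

Sₙ = a(1 - rⁿ) / (1 - r)
S_9 = 31(1 - (3/5)^9) / (1 - (3/5))
S_9 = 31(1 - (19683/1953125)) / (2/5)
S_9 = 29968351/390625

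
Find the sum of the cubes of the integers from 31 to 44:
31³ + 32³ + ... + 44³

Use ∑_{k=1}^{n} k³ = [n(n+1)/2]², then subtract the first 30 terms.
∑_{k=1}^{44} k³ = [44×45/2]² = 990² = 980100
∑_{k=1}^{30} k³ = [30×31/2]² = 465² = 216225
∑_{k=31}^{44} k³ = 980100 - 216225 = 763875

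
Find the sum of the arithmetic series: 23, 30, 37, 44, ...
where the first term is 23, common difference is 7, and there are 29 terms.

Sₙ = n/2 × (first + last)
Last term = a + (n-1)d = 23 + (29-1)×7 = 219
S_29 = 29/2 × (23 + 219)
S_29 = 29/2 × 242 = 3509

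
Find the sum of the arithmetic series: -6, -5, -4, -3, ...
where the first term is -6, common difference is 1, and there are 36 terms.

Sₙ = n/2 × (first + last)
Last term = a + (n-1)d = -6 + (36-1)×1 = 29
S_36 = 36/2 × (-6 + 29)
S_36 = 36/2 × 23 = 414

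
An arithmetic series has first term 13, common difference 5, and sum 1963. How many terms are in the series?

Using S = n/2 × [2a + (n-1)d]
1963 = n/2 × [2(13) + (n-1)(5)]
1963 = n/2 × [26 + 5n - 5]
3926 = n × [21 + 5n]
5n² + (21)n - 3926 = 0
Discriminant: Δ = (21)² - 4(5)(-3926) = 441 + 78520 = 78961
√Δ = 281
n = [-(21) + √Δ] / (2·5) = (-21 + 281) / 10 = 260 / 10 = 26
(The negative root is discarded since n must be a positive integer.)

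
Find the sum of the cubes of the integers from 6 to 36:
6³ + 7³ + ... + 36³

Use ∑_{k=1}^{n} k³ = [n(n+1)/2]², then subtract the first 5 terms.
∑_{k=1}^{36} k³ = [36×37/2]² = 666² = 443556
∑_{k=1}^{5} k³ = [5×6/2]² = 15² = 225
∑_{k=6}^{36} k³ = 443556 - 225 = 443331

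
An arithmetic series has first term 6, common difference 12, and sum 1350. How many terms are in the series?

Using S = n/2 × [2a + (n-1)d]
1350 = n/2 × [2(6) + (n-1)(12)]
1350 = n/2 × [12 + 12n - 12]
2700 = n × [0 + 12n]
12n² + (0)n - 2700 = 0
Discriminant: Δ = (0)² - 4(12)(-2700) = 0 + 129600 = 129600
√Δ = 360
n = [-(0) + √Δ] / (2·12) = (0 + 360) / 24 = 360 / 24 = 15
(The negative root is discarded since n must be a positive integer.)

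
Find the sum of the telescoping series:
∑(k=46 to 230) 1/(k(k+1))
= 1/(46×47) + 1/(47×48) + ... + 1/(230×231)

Partial fractions: 1/(k(k+1)) = 1/k - 1/(k+1)
The series telescopes:
= (1/46 - 1/47) + (1/47 - 1/48) + ... + (1/230 - 1/231)
= 1/46 - 1/231
= 185/10626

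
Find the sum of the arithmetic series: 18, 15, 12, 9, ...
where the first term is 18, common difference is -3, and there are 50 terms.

Sₙ = n/2 × (first + last)
Last term = a + (n-1)d = 18 + (50-1)×(-3) = -129
S_50 = 50/2 × (18 + (-129))
S_50 = 50/2 × (-111) = -2775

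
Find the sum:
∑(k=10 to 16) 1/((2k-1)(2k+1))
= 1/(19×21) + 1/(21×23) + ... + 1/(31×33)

Partial fractions: 1/((2k-1)(2k+1)) = (1/2)[1/(2k-1) - 1/(2k+1)]
The series telescopes:
= (1/2)[1/19 - 1/33]
= 7/627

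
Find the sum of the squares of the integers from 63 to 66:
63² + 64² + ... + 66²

Use ∑_{k=1}^{n} k² = n(n+1)(2n+1)/6, then subtract the first 62 terms.
∑_{k=1}^{66} k² = 66×67×133/6 = 98021
∑_{k=1}^{62} k² = 62×63×125/6 = 81375
∑_{k=63}^{66} k² = 98021 - 81375 = 16646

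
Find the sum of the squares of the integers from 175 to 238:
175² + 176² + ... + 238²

Use ∑_{k=1}^{n} k² = n(n+1)(2n+1)/6, then subtract the first 174 terms.
∑_{k=1}^{238} k² = 238×239×477/6 = 4522119
∑_{k=1}^{174} k² = 174×175×349/6 = 1771175
∑_{k=175}^{238} k² = 4522119 - 1771175 = 2750944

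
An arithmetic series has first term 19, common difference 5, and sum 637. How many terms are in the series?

Using S = n/2 × [2a + (n-1)d]
637 = n/2 × [2(19) + (n-1)(5)]
637 = n/2 × [38 + 5n - 5]
1274 = n × [33 + 5n]
5n² + (33)n - 1274 = 0
Discriminant: Δ = (33)² - 4(5)(-1274) = 1089 + 25480 = 26569
√Δ = 163
n = [-(33) + √Δ] / (2·5) = (-33 + 163) / 10 = 130 / 10 = 13
(The negative root is discarded since n must be a positive integer.)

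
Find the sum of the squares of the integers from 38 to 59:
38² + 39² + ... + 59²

Use ∑_{k=1}^{n} k² = n(n+1)(2n+1)/6, then subtract the first 37 terms.
∑_{k=1}^{59} k² = 59×60×119/6 = 70210
∑_{k=1}^{37} k² = 37×38×75/6 = 17575
∑_{k=38}^{59} k² = 70210 - 17575 = 52635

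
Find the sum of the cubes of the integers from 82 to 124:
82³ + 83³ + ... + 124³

Use ∑_{k=1}^{n} k³ = [n(n+1)/2]², then subtract the first 81 terms.
∑_{k=1}^{124} k³ = [124×125/2]² = 7750² = 60062500
∑_{k=1}^{81} k³ = [81×82/2]² = 3321² = 11029041
∑_{k=82}^{124} k³ = 60062500 - 11029041 = 49033459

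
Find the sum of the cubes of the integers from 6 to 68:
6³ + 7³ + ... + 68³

Use ∑_{k=1}^{n} k³ = [n(n+1)/2]², then subtract the first 5 terms.
∑_{k=1}^{68} k³ = [68×69/2]² = 2346² = 5503716
∑_{k=1}^{5} k³ = [5×6/2]² = 15² = 225
∑_{k=6}^{68} k³ = 5503716 - 225 = 5503491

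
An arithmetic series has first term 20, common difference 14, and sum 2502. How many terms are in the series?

Using S = n/2 × [2a + (n-1)d]
2502 = n/2 × [2(20) + (n-1)(14)]
2502 = n/2 × [40 + 14n - 14]
5004 = n × [26 + 14n]
14n² + (26)n - 5004 = 0
Discriminant: Δ = (26)² - 4(14)(-5004) = 676 + 280224 = 280900
√Δ = 530
n = [-(26) + √Δ] / (2·14) = (-26 + 530) / 28 = 504 / 28 = 18
(The negative root is discarded since n must be a positive integer.)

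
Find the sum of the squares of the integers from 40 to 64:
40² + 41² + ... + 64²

Use ∑_{k=1}^{n} k² = n(n+1)(2n+1)/6, then subtract the first 39 terms.
∑_{k=1}^{64} k² = 64×65×129/6 = 89440
∑_{k=1}^{39} k² = 39×40×79/6 = 20540
∑_{k=40}^{64} k² = 89440 - 20540 = 68900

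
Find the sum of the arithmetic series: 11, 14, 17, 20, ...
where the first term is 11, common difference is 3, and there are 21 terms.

Sₙ = n/2 × (first + last)
Last term = a + (n-1)d = 11 + (21-1)×3 = 71
S_21 = 21/2 × (11 + 71)
S_21 = 21/2 × 82 = 861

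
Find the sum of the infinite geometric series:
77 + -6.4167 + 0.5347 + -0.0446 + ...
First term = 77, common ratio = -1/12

For |r| < 1, S = a / (1 - r)
S = 77 / (1 - (-1/12))
S = 77 / (13/12)
S = 924/13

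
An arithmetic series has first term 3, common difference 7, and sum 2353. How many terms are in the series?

Using S = n/2 × [2a + (n-1)d]
2353 = n/2 × [2(3) + (n-1)(7)]
2353 = n/2 × [6 + 7n - 7]
4706 = n × [-1 + 7n]
7n² + (-1)n - 4706 = 0
Discriminant: Δ = (-1)² - 4(7)(-4706) = 1 + 131768 = 131769
√Δ = 363
n = [-(-1) + √Δ] / (2·7) = (1 + 363) / 14 = 364 / 14 = 26
(The negative root is discarded since n must be a positive integer.)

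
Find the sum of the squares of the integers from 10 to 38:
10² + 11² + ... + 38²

Use ∑_{k=1}^{n} k² = n(n+1)(2n+1)/6, then subtract the first 9 terms.
∑_{k=1}^{38} k² = 38×39×77/6 = 19019
∑_{k=1}^{9} k² = 9×10×19/6 = 285
∑_{k=10}^{38} k² = 19019 - 285 = 18734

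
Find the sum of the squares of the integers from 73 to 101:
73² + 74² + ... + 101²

Use ∑_{k=1}^{n} k² = n(n+1)(2n+1)/6, then subtract the first 72 terms.
∑_{k=1}^{101} k² = 101×102×203/6 = 348551
∑_{k=1}^{72} k² = 72×73×145/6 = 127020
∑_{k=73}^{101} k² = 348551 - 127020 = 221531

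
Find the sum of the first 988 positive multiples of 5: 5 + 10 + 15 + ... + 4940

Factor out 5: = 5(1 + 2 + ... + 988) = 5 × n(n+1)/2
= 5 × 988×989/2
= 5 × 488566
= 2442830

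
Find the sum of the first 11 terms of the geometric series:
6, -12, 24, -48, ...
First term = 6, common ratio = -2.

Sₙ = a(1 - rⁿ) / (1 - r)
S_11 = 6(1 - (-2)^11) / (1 - (-2))
S_11 = 6(1 - (-2048)) / (3)
S_11 = 4098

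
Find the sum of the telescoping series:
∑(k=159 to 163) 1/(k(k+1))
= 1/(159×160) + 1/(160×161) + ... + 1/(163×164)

Partial fractions: 1/(k(k+1)) = 1/k - 1/(k+1)
The series telescopes:
= (1/159 - 1/160) + (1/160 - 1/161) + ... + (1/163 - 1/164)
= 1/159 - 1/164
= 5/26076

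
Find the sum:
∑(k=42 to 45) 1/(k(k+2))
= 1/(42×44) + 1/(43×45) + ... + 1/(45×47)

Partial fractions: 1/(k(k+2)) = (1/2)[1/k - 1/(k+2)]
Telescoping leaves the first two and last two terms:
= (1/2)[1/42 + 1/43 - 1/46 - 1/47]
= 3953/1952286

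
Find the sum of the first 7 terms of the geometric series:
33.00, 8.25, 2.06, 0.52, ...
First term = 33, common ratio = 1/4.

Sₙ = a(1 - rⁿ) / (1 - r)
S_7 = 33(1 - (1/4)^7) / (1 - (1/4))
S_7 = 33(1 - (1/16384)) / (3/4)
S_7 = 180213/4096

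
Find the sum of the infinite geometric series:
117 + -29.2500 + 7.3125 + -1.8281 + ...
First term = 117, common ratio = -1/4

For |r| < 1, S = a / (1 - r)
S = 117 / (1 - (-1/4))
S = 117 / (5/4)
S = 468/5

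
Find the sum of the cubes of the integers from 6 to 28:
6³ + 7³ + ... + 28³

Use ∑_{k=1}^{n} k³ = [n(n+1)/2]², then subtract the first 5 terms.
∑_{k=1}^{28} k³ = [28×29/2]² = 406² = 164836
∑_{k=1}^{5} k³ = [5×6/2]² = 15² = 225
∑_{k=6}^{28} k³ = 164836 - 225 = 164611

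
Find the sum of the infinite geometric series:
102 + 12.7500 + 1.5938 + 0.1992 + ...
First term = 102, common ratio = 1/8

For |r| < 1, S = a / (1 - r)
S = 102 / (1 - (1/8))
S = 102 / (7/8)
S = 816/7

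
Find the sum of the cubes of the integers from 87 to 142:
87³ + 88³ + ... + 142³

Use ∑_{k=1}^{n} k³ = [n(n+1)/2]², then subtract the first 86 terms.
∑_{k=1}^{142} k³ = [142×143/2]² = 10153² = 103083409
∑_{k=1}^{86} k³ = [86×87/2]² = 3741² = 13995081
∑_{k=87}^{142} k³ = 103083409 - 13995081 = 89088328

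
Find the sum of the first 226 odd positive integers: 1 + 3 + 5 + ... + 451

Sum of first n odd numbers = n²
= 226²
= 51076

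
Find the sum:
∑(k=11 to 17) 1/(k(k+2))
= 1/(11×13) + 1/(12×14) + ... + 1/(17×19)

Partial fractions: 1/(k(k+2)) = (1/2)[1/k - 1/(k+2)]
Telescoping leaves the first two and last two terms:
= (1/2)[1/11 + 1/12 - 1/18 - 1/19]
= 497/15048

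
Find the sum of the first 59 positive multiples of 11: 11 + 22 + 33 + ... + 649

Factor out 11: = 11(1 + 2 + ... + 59) = 11 × n(n+1)/2
= 11 × 59×60/2
= 11 × 1770
= 19470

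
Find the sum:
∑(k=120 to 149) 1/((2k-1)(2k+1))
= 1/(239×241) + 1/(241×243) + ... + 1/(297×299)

Partial fractions: 1/((2k-1)(2k+1)) = (1/2)[1/(2k-1) - 1/(2k+1)]
The series telescopes:
= (1/2)[1/239 - 1/299]
= 30/71461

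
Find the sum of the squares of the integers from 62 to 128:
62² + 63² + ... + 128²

Use ∑_{k=1}^{n} k² = n(n+1)(2n+1)/6, then subtract the first 61 terms.
∑_{k=1}^{128} k² = 128×129×257/6 = 707264
∑_{k=1}^{61} k² = 61×62×123/6 = 77531
∑_{k=62}^{128} k² = 707264 - 77531 = 629733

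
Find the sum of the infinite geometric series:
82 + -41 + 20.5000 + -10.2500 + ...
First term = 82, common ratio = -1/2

For |r| < 1, S = a / (1 - r)
S = 82 / (1 - (-1/2))
S = 82 / (3/2)
S = 164/3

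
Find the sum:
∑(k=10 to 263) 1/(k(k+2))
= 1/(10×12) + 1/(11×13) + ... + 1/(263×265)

Partial fractions: 1/(k(k+2)) = (1/2)[1/k - 1/(k+2)]
Telescoping leaves the first two and last two terms:
= (1/2)[1/10 + 1/11 - 1/264 - 1/265]
= 12827/139920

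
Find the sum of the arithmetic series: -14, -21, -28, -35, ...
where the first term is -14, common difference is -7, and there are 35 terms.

Sₙ = n/2 × (first + last)
Last term = a + (n-1)d = -14 + (35-1)×(-7) = -252
S_35 = 35/2 × (-14 + (-252))
S_35 = 35/2 × (-266) = -4655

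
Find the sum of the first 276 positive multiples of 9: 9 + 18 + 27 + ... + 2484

Factor out 9: = 9(1 + 2 + ... + 276) = 9 × n(n+1)/2
= 9 × 276×277/2
= 9 × 38226
= 344034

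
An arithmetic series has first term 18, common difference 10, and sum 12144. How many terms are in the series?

Using S = n/2 × [2a + (n-1)d]
12144 = n/2 × [2(18) + (n-1)(10)]
12144 = n/2 × [36 + 10n - 10]
24288 = n × [26 + 10n]
10n² + (26)n - 24288 = 0
Discriminant: Δ = (26)² - 4(10)(-24288) = 676 + 971520 = 972196
√Δ = 986
n = [-(26) + √Δ] / (2·10) = (-26 + 986) / 20 = 960 / 20 = 48
(The negative root is discarded since n must be a positive integer.)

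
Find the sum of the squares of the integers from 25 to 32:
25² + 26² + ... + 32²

Use ∑_{k=1}^{n} k² = n(n+1)(2n+1)/6, then subtract the first 24 terms.
∑_{k=1}^{32} k² = 32×33×65/6 = 11440
∑_{k=1}^{24} k² = 24×25×49/6 = 4900
∑_{k=25}^{32} k² = 11440 - 4900 = 6540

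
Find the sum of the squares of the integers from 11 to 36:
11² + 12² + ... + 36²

Use ∑_{k=1}^{n} k² = n(n+1)(2n+1)/6, then subtract the first 10 terms.
∑_{k=1}^{36} k² = 36×37×73/6 = 16206
∑_{k=1}^{10} k² = 10×11×21/6 = 385
∑_{k=11}^{36} k² = 16206 - 385 = 15821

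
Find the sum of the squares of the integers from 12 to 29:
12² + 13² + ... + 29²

Use ∑_{k=1}^{n} k² = n(n+1)(2n+1)/6, then subtract the first 11 terms.
∑_{k=1}^{29} k² = 29×30×59/6 = 8555
∑_{k=1}^{11} k² = 11×12×23/6 = 506
∑_{k=12}^{29} k² = 8555 - 506 = 8049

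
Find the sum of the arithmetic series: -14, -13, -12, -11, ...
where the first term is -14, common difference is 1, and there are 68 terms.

Sₙ = n/2 × (first + last)
Last term = a + (n-1)d = -14 + (68-1)×1 = 53
S_68 = 68/2 × (-14 + 53)
S_68 = 68/2 × 39 = 1326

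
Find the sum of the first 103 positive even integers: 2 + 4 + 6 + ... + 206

Sum of first n even numbers = n(n+1)
= 103×104
= 10712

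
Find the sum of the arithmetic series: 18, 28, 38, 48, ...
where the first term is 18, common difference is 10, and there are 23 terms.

Sₙ = n/2 × (first + last)
Last term = a + (n-1)d = 18 + (23-1)×10 = 238
S_23 = 23/2 × (18 + 238)
S_23 = 23/2 × 256 = 2944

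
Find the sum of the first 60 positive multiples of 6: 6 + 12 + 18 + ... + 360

Factor out 6: = 6(1 + 2 + ... + 60) = 6 × n(n+1)/2
= 6 × 60×61/2
= 6 × 1830
= 10980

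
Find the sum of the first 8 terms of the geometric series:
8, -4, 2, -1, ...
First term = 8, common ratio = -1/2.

Sₙ = a(1 - rⁿ) / (1 - r)
S_8 = 8(1 - (-1/2)^8) / (1 - (-1/2))
S_8 = 8(1 - (1/256)) / (3/2)
S_8 = 85/16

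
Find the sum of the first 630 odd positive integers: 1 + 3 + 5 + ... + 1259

Sum of first n odd numbers = n²
= 630²
= 396900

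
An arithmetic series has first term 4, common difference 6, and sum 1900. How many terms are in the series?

Using S = n/2 × [2a + (n-1)d]
1900 = n/2 × [2(4) + (n-1)(6)]
1900 = n/2 × [8 + 6n - 6]
3800 = n × [2 + 6n]
6n² + (2)n - 3800 = 0
Discriminant: Δ = (2)² - 4(6)(-3800) = 4 + 91200 = 91204
√Δ = 302
n = [-(2) + √Δ] / (2·6) = (-2 + 302) / 12 = 300 / 12 = 25
(The negative root is discarded since n must be a positive integer.)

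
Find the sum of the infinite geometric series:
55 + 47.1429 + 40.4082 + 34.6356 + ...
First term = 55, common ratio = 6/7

For |r| < 1, S = a / (1 - r)
S = 55 / (1 - (6/7))
S = 55 / (1/7)
S = 385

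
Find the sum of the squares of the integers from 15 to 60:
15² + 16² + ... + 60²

Use ∑_{k=1}^{n} k² = n(n+1)(2n+1)/6, then subtract the first 14 terms.
∑_{k=1}^{60} k² = 60×61×121/6 = 73810
∑_{k=1}^{14} k² = 14×15×29/6 = 1015
∑_{k=15}^{60} k² = 73810 - 1015 = 72795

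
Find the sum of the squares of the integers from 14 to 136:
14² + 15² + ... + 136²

Use ∑_{k=1}^{n} k² = n(n+1)(2n+1)/6, then subtract the first 13 terms.
∑_{k=1}^{136} k² = 136×137×273/6 = 847756
∑_{k=1}^{13} k² = 13×14×27/6 = 819
∑_{k=14}^{136} k² = 847756 - 819 = 846937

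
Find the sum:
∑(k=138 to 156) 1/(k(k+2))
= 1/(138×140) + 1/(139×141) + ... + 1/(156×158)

Partial fractions: 1/(k(k+2)) = (1/2)[1/k - 1/(k+2)]
Telescoping leaves the first two and last two terms:
= (1/2)[1/138 + 1/139 - 1/157 - 1/158]
= 207233/237914346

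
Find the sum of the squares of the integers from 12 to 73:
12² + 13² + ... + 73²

Use ∑_{k=1}^{n} k² = n(n+1)(2n+1)/6, then subtract the first 11 terms.
∑_{k=1}^{73} k² = 73×74×147/6 = 132349
∑_{k=1}^{11} k² = 11×12×23/6 = 506
∑_{k=12}^{73} k² = 132349 - 506 = 131843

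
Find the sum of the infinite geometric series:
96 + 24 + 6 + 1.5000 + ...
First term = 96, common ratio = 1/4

For |r| < 1, S = a / (1 - r)
S = 96 / (1 - (1/4))
S = 96 / (3/4)
S = 128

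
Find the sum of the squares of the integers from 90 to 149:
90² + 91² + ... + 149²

Use ∑_{k=1}^{n} k² = n(n+1)(2n+1)/6, then subtract the first 89 terms.
∑_{k=1}^{149} k² = 149×150×299/6 = 1113775
∑_{k=1}^{89} k² = 89×90×179/6 = 238965
∑_{k=90}^{149} k² = 1113775 - 238965 = 874810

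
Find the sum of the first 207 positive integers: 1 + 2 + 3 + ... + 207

Formula: ∑k = n(n+1)/2
= 207×208/2
= 43056/2
= 21528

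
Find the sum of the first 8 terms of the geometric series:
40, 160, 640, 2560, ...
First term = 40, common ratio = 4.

Sₙ = a(1 - rⁿ) / (1 - r)
S_8 = 40(1 - 4^8) / (1 - 4)
S_8 = 40(1 - 65536) / (-3)
S_8 = 873800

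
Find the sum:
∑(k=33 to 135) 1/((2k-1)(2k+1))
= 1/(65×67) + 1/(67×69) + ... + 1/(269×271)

Partial fractions: 1/((2k-1)(2k+1)) = (1/2)[1/(2k-1) - 1/(2k+1)]
The series telescopes:
= (1/2)[1/65 - 1/271]
= 103/17615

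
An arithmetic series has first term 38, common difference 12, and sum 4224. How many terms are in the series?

Using S = n/2 × [2a + (n-1)d]
4224 = n/2 × [2(38) + (n-1)(12)]
4224 = n/2 × [76 + 12n - 12]
8448 = n × [64 + 12n]
12n² + (64)n - 8448 = 0
Discriminant: Δ = (64)² - 4(12)(-8448) = 4096 + 405504 = 409600
√Δ = 640
n = [-(64) + √Δ] / (2·12) = (-64 + 640) / 24 = 576 / 24 = 24
(The negative root is discarded since n must be a positive integer.)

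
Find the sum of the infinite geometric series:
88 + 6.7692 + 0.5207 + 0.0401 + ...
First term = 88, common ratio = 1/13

For |r| < 1, S = a / (1 - r)
S = 88 / (1 - (1/13))
S = 88 / (12/13)
S = 286/3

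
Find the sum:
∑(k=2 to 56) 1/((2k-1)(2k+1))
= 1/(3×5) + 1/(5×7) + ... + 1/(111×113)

Partial fractions: 1/((2k-1)(2k+1)) = (1/2)[1/(2k-1) - 1/(2k+1)]
The series telescopes:
= (1/2)[1/3 - 1/113]
= 55/339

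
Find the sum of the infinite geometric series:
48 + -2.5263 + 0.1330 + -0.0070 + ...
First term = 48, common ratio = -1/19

For |r| < 1, S = a / (1 - r)
S = 48 / (1 - (-1/19))
S = 48 / (20/19)
S = 228/5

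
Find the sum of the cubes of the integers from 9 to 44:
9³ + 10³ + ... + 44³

Use ∑_{k=1}^{n} k³ = [n(n+1)/2]², then subtract the first 8 terms.
∑_{k=1}^{44} k³ = [44×45/2]² = 990² = 980100
∑_{k=1}^{8} k³ = [8×9/2]² = 36² = 1296
∑_{k=9}^{44} k³ = 980100 - 1296 = 978804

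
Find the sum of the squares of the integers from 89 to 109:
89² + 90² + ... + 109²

Use ∑_{k=1}^{n} k² = n(n+1)(2n+1)/6, then subtract the first 88 terms.
∑_{k=1}^{109} k² = 109×110×219/6 = 437635
∑_{k=1}^{88} k² = 88×89×177/6 = 231044
∑_{k=89}^{109} k² = 437635 - 231044 = 206591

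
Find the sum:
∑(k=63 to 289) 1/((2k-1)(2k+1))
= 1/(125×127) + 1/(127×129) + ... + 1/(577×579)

Partial fractions: 1/((2k-1)(2k+1)) = (1/2)[1/(2k-1) - 1/(2k+1)]
The series telescopes:
= (1/2)[1/125 - 1/579]
= 227/72375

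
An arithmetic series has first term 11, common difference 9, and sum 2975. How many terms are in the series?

Using S = n/2 × [2a + (n-1)d]
2975 = n/2 × [2(11) + (n-1)(9)]
2975 = n/2 × [22 + 9n - 9]
5950 = n × [13 + 9n]
9n² + (13)n - 5950 = 0
Discriminant: Δ = (13)² - 4(9)(-5950) = 169 + 214200 = 214369
√Δ = 463
n = [-(13) + √Δ] / (2·9) = (-13 + 463) / 18 = 450 / 18 = 25
(The negative root is discarded since n must be a positive integer.)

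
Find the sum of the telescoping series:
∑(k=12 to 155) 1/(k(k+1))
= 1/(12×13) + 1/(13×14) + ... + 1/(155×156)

Partial fractions: 1/(k(k+1)) = 1/k - 1/(k+1)
The series telescopes:
= (1/12 - 1/13) + (1/13 - 1/14) + ... + (1/155 - 1/156)
= 1/12 - 1/156
= 1/13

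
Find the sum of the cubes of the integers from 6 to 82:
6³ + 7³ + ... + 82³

Use ∑_{k=1}^{n} k³ = [n(n+1)/2]², then subtract the first 5 terms.
∑_{k=1}^{82} k³ = [82×83/2]² = 3403² = 11580409
∑_{k=1}^{5} k³ = [5×6/2]² = 15² = 225
∑_{k=6}^{82} k³ = 11580409 - 225 = 11580184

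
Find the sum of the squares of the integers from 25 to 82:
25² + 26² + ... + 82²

Use ∑_{k=1}^{n} k² = n(n+1)(2n+1)/6, then subtract the first 24 terms.
∑_{k=1}^{82} k² = 82×83×165/6 = 187165
∑_{k=1}^{24} k² = 24×25×49/6 = 4900
∑_{k=25}^{82} k² = 187165 - 4900 = 182265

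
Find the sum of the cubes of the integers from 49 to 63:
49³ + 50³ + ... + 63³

Use ∑_{k=1}^{n} k³ = [n(n+1)/2]², then subtract the first 48 terms.
∑_{k=1}^{63} k³ = [63×64/2]² = 2016² = 4064256
∑_{k=1}^{48} k³ = [48×49/2]² = 1176² = 1382976
∑_{k=49}^{63} k³ = 4064256 - 1382976 = 2681280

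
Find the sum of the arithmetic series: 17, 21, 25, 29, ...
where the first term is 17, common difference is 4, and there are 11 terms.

Sₙ = n/2 × (first + last)
Last term = a + (n-1)d = 17 + (11-1)×4 = 57
S_11 = 11/2 × (17 + 57)
S_11 = 11/2 × 74 = 407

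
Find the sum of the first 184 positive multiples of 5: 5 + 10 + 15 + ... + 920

Factor out 5: = 5(1 + 2 + ... + 184) = 5 × n(n+1)/2
= 5 × 184×185/2
= 5 × 17020
= 85100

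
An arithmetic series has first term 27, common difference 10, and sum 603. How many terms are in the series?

Using S = n/2 × [2a + (n-1)d]
603 = n/2 × [2(27) + (n-1)(10)]
603 = n/2 × [54 + 10n - 10]
1206 = n × [44 + 10n]
10n² + (44)n - 1206 = 0
Discriminant: Δ = (44)² - 4(10)(-1206) = 1936 + 48240 = 50176
√Δ = 224
n = [-(44) + √Δ] / (2·10) = (-44 + 224) / 20 = 180 / 20 = 9
(The negative root is discarded since n must be a positive integer.)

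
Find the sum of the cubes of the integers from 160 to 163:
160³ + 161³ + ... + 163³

Use ∑_{k=1}^{n} k³ = [n(n+1)/2]², then subtract the first 159 terms.
∑_{k=1}^{163} k³ = [163×164/2]² = 13366² = 178649956
∑_{k=1}^{159} k³ = [159×160/2]² = 12720² = 161798400
∑_{k=160}^{163} k³ = 178649956 - 161798400 = 16851556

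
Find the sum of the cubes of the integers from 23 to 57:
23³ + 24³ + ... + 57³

Use ∑_{k=1}^{n} k³ = [n(n+1)/2]², then subtract the first 22 terms.
∑_{k=1}^{57} k³ = [57×58/2]² = 1653² = 2732409
∑_{k=1}^{22} k³ = [22×23/2]² = 253² = 64009
∑_{k=23}^{57} k³ = 2732409 - 64009 = 2668400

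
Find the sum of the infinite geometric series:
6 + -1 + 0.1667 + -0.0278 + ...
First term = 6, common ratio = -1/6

For |r| < 1, S = a / (1 - r)
S = 6 / (1 - (-1/6))
S = 6 / (7/6)
S = 36/7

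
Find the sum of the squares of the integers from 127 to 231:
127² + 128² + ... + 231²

Use ∑_{k=1}^{n} k² = n(n+1)(2n+1)/6, then subtract the first 126 terms.
∑_{k=1}^{231} k² = 231×232×463/6 = 4135516
∑_{k=1}^{126} k² = 126×127×253/6 = 674751
∑_{k=127}^{231} k² = 4135516 - 674751 = 3460765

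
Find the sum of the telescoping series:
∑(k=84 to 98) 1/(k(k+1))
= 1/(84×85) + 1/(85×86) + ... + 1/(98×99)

Partial fractions: 1/(k(k+1)) = 1/k - 1/(k+1)
The series telescopes:
= (1/84 - 1/85) + (1/85 - 1/86) + ... + (1/98 - 1/99)
= 1/84 - 1/99
= 5/2772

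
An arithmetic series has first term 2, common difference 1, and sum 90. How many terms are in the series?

Using S = n/2 × [2a + (n-1)d]
90 = n/2 × [2(2) + (n-1)(1)]
90 = n/2 × [4 + 1n - 1]
180 = n × [3 + 1n]
1n² + (3)n - 180 = 0
Discriminant: Δ = (3)² - 4(1)(-180) = 9 + 720 = 729
√Δ = 27
n = [-(3) + √Δ] / (2·1) = (-3 + 27) / 2 = 24 / 2 = 12
(The negative root is discarded since n must be a positive integer.)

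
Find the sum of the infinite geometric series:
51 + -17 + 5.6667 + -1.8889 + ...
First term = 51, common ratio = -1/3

For |r| < 1, S = a / (1 - r)
S = 51 / (1 - (-1/3))
S = 51 / (4/3)
S = 153/4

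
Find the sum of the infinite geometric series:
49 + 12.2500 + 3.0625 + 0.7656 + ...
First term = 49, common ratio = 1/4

For |r| < 1, S = a / (1 - r)
S = 49 / (1 - (1/4))
S = 49 / (3/4)
S = 196/3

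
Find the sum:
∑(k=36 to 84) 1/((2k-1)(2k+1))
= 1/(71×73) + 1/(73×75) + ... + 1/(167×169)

Partial fractions: 1/((2k-1)(2k+1)) = (1/2)[1/(2k-1) - 1/(2k+1)]
The series telescopes:
= (1/2)[1/71 - 1/169]
= 49/11999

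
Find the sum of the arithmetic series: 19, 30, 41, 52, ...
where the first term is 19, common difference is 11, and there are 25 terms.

Sₙ = n/2 × (first + last)
Last term = a + (n-1)d = 19 + (25-1)×11 = 283
S_25 = 25/2 × (19 + 283)
S_25 = 25/2 × 302 = 3775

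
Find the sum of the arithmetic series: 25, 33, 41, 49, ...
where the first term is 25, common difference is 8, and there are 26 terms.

Sₙ = n/2 × (first + last)
Last term = a + (n-1)d = 25 + (26-1)×8 = 225
S_26 = 26/2 × (25 + 225)
S_26 = 26/2 × 250 = 3250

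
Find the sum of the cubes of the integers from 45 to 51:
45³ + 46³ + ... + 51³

Use ∑_{k=1}^{n} k³ = [n(n+1)/2]², then subtract the first 44 terms.
∑_{k=1}^{51} k³ = [51×52/2]² = 1326² = 1758276
∑_{k=1}^{44} k³ = [44×45/2]² = 990² = 980100
∑_{k=45}^{51} k³ = 1758276 - 980100 = 778176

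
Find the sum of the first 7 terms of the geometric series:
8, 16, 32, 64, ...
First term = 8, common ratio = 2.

Sₙ = a(1 - rⁿ) / (1 - r)
S_7 = 8(1 - 2^7) / (1 - 2)
S_7 = 8(1 - 128) / (-1)
S_7 = 1016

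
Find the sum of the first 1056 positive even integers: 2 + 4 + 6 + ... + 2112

Sum of first n even numbers = n(n+1)
= 1056×1057
= 1116192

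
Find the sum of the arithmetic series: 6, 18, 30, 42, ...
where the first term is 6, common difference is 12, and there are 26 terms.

Sₙ = n/2 × (first + last)
Last term = a + (n-1)d = 6 + (26-1)×12 = 306
S_26 = 26/2 × (6 + 306)
S_26 = 26/2 × 312 = 4056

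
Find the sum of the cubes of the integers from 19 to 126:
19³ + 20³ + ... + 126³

Use ∑_{k=1}^{n} k³ = [n(n+1)/2]², then subtract the first 18 terms.
∑_{k=1}^{126} k³ = [126×127/2]² = 8001² = 64016001
∑_{k=1}^{18} k³ = [18×19/2]² = 171² = 29241
∑_{k=19}^{126} k³ = 64016001 - 29241 = 63986760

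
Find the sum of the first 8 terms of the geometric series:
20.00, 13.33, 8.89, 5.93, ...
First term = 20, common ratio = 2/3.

Sₙ = a(1 - rⁿ) / (1 - r)
S_8 = 20(1 - (2/3)^8) / (1 - (2/3))
S_8 = 20(1 - (256/6561)) / (1/3)
S_8 = 126100/2187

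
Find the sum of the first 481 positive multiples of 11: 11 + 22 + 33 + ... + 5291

Factor out 11: = 11(1 + 2 + ... + 481) = 11 × n(n+1)/2
= 11 × 481×482/2
= 11 × 115921
= 1275131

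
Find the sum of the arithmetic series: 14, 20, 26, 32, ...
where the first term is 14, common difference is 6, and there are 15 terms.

Sₙ = n/2 × (first + last)
Last term = a + (n-1)d = 14 + (15-1)×6 = 98
S_15 = 15/2 × (14 + 98)
S_15 = 15/2 × 112 = 840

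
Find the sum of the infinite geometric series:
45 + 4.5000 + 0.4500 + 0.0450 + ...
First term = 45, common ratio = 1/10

For |r| < 1, S = a / (1 - r)
S = 45 / (1 - (1/10))
S = 45 / (9/10)
S = 50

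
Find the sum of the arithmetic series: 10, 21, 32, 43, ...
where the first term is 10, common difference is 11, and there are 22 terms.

Sₙ = n/2 × (first + last)
Last term = a + (n-1)d = 10 + (22-1)×11 = 241
S_22 = 22/2 × (10 + 241)
S_22 = 22/2 × 251 = 2761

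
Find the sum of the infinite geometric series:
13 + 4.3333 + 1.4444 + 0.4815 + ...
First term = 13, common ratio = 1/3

For |r| < 1, S = a / (1 - r)
S = 13 / (1 - (1/3))
S = 13 / (2/3)
S = 39/2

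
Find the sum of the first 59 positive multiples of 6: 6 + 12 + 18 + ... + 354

Factor out 6: = 6(1 + 2 + ... + 59) = 6 × n(n+1)/2
= 6 × 59×60/2
= 6 × 1770
= 10620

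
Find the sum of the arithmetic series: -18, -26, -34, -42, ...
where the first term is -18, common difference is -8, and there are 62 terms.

Sₙ = n/2 × (first + last)
Last term = a + (n-1)d = -18 + (62-1)×(-8) = -506
S_62 = 62/2 × (-18 + (-506))
S_62 = 62/2 × (-524) = -16244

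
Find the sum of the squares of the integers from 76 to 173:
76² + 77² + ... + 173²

Use ∑_{k=1}^{n} k² = n(n+1)(2n+1)/6, then subtract the first 75 terms.
∑_{k=1}^{173} k² = 173×174×347/6 = 1740899
∑_{k=1}^{75} k² = 75×76×151/6 = 143450
∑_{k=76}^{173} k² = 1740899 - 143450 = 1597449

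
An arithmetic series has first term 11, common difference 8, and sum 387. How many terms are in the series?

Using S = n/2 × [2a + (n-1)d]
387 = n/2 × [2(11) + (n-1)(8)]
387 = n/2 × [22 + 8n - 8]
774 = n × [14 + 8n]
8n² + (14)n - 774 = 0
Discriminant: Δ = (14)² - 4(8)(-774) = 196 + 24768 = 24964
√Δ = 158
n = [-(14) + √Δ] / (2·8) = (-14 + 158) / 16 = 144 / 16 = 9
(The negative root is discarded since n must be a positive integer.)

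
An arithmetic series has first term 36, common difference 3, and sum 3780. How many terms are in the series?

Using S = n/2 × [2a + (n-1)d]
3780 = n/2 × [2(36) + (n-1)(3)]
3780 = n/2 × [72 + 3n - 3]
7560 = n × [69 + 3n]
3n² + (69)n - 7560 = 0
Discriminant: Δ = (69)² - 4(3)(-7560) = 4761 + 90720 = 95481
√Δ = 309
n = [-(69) + √Δ] / (2·3) = (-69 + 309) / 6 = 240 / 6 = 40
(The negative root is discarded since n must be a positive integer.)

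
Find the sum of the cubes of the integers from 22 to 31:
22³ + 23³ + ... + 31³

Use ∑_{k=1}^{n} k³ = [n(n+1)/2]², then subtract the first 21 terms.
∑_{k=1}^{31} k³ = [31×32/2]² = 496² = 246016
∑_{k=1}^{21} k³ = [21×22/2]² = 231² = 53361
∑_{k=22}^{31} k³ = 246016 - 53361 = 192655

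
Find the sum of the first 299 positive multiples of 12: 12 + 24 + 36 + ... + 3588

Factor out 12: = 12(1 + 2 + ... + 299) = 12 × n(n+1)/2
= 12 × 299×300/2
= 12 × 44850
= 538200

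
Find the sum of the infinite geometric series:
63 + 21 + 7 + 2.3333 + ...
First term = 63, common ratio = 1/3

For |r| < 1, S = a / (1 - r)
S = 63 / (1 - (1/3))
S = 63 / (2/3)
S = 189/2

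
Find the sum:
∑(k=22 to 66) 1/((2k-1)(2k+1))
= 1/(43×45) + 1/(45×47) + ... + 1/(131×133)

Partial fractions: 1/((2k-1)(2k+1)) = (1/2)[1/(2k-1) - 1/(2k+1)]
The series telescopes:
= (1/2)[1/43 - 1/133]
= 45/5719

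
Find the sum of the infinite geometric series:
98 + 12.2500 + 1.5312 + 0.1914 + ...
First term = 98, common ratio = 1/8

For |r| < 1, S = a / (1 - r)
S = 98 / (1 - (1/8))
S = 98 / (7/8)
S = 112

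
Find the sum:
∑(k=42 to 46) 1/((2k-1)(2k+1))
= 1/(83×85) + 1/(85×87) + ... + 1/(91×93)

Partial fractions: 1/((2k-1)(2k+1)) = (1/2)[1/(2k-1) - 1/(2k+1)]
The series telescopes:
= (1/2)[1/83 - 1/93]
= 5/7719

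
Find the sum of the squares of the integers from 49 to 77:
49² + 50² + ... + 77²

Use ∑_{k=1}^{n} k² = n(n+1)(2n+1)/6, then subtract the first 48 terms.
∑_{k=1}^{77} k² = 77×78×155/6 = 155155
∑_{k=1}^{48} k² = 48×49×97/6 = 38024
∑_{k=49}^{77} k² = 155155 - 38024 = 117131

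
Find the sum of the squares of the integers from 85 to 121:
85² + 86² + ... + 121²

Use ∑_{k=1}^{n} k² = n(n+1)(2n+1)/6, then subtract the first 84 terms.
∑_{k=1}^{121} k² = 121×122×243/6 = 597861
∑_{k=1}^{84} k² = 84×85×169/6 = 201110
∑_{k=85}^{121} k² = 597861 - 201110 = 396751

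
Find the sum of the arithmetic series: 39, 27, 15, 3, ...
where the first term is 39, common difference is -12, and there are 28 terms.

Sₙ = n/2 × (first + last)
Last term = a + (n-1)d = 39 + (28-1)×(-12) = -285
S_28 = 28/2 × (39 + (-285))
S_28 = 28/2 × (-246) = -3444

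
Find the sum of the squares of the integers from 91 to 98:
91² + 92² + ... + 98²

Use ∑_{k=1}^{n} k² = n(n+1)(2n+1)/6, then subtract the first 90 terms.
∑_{k=1}^{98} k² = 98×99×197/6 = 318549
∑_{k=1}^{90} k² = 90×91×181/6 = 247065
∑_{k=91}^{98} k² = 318549 - 247065 = 71484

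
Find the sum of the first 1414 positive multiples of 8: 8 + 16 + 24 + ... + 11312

Factor out 8: = 8(1 + 2 + ... + 1414) = 8 × n(n+1)/2
= 8 × 1414×1415/2
= 8 × 1000405
= 8003240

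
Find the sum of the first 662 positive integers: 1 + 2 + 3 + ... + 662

Formula: ∑k = n(n+1)/2
= 662×663/2
= 438906/2
= 219453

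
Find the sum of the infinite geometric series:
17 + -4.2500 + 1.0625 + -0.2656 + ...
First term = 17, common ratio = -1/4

For |r| < 1, S = a / (1 - r)
S = 17 / (1 - (-1/4))
S = 17 / (5/4)
S = 68/5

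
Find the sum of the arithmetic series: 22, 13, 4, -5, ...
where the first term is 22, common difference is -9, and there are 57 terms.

Sₙ = n/2 × (first + last)
Last term = a + (n-1)d = 22 + (57-1)×(-9) = -482
S_57 = 57/2 × (22 + (-482))
S_57 = 57/2 × (-460) = -13110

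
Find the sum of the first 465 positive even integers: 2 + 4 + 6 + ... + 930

Sum of first n even numbers = n(n+1)
= 465×466
= 216690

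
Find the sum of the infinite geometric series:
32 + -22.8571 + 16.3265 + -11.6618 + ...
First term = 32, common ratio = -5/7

For |r| < 1, S = a / (1 - r)
S = 32 / (1 - (-5/7))
S = 32 / (12/7)
S = 56/3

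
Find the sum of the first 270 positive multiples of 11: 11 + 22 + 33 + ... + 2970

Factor out 11: = 11(1 + 2 + ... + 270) = 11 × n(n+1)/2
= 11 × 270×271/2
= 11 × 36585
= 402435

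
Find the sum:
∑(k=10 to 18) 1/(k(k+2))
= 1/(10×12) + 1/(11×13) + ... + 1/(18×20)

Partial fractions: 1/(k(k+2)) = (1/2)[1/k - 1/(k+2)]
Telescoping leaves the first two and last two terms:
= (1/2)[1/10 + 1/11 - 1/19 - 1/20]
= 369/8360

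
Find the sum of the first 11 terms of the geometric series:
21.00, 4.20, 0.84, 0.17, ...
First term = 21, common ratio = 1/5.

Sₙ = a(1 - rⁿ) / (1 - r)
S_11 = 21(1 - (1/5)^11) / (1 - (1/5))
S_11 = 21(1 - (1/48828125)) / (4/5)
S_11 = 256347651/9765625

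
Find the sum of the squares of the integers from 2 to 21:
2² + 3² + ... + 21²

Use ∑_{k=1}^{n} k² = n(n+1)(2n+1)/6, then subtract the first 1 terms.
∑_{k=1}^{21} k² = 21×22×43/6 = 3311
∑_{k=1}^{1} k² = 1×2×3/6 = 1
∑_{k=2}^{21} k² = 3311 - 1 = 3310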